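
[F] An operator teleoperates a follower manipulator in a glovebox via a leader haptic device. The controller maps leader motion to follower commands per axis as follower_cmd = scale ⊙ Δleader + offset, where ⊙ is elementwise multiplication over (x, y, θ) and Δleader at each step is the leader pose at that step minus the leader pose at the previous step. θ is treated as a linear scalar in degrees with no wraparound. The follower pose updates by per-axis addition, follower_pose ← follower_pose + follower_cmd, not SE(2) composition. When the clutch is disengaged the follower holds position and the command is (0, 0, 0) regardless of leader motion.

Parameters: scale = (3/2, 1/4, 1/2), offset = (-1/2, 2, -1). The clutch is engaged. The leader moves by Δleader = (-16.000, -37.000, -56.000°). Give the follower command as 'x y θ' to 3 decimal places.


axis x: 3/2·-16.000 + -1/2 = -24.500
axis y: 1/4·-37.000 + 2 = -7.250
axis θ: 1/2·-56.000 + -1 = -29.000

-24.500 -7.250 -29.000


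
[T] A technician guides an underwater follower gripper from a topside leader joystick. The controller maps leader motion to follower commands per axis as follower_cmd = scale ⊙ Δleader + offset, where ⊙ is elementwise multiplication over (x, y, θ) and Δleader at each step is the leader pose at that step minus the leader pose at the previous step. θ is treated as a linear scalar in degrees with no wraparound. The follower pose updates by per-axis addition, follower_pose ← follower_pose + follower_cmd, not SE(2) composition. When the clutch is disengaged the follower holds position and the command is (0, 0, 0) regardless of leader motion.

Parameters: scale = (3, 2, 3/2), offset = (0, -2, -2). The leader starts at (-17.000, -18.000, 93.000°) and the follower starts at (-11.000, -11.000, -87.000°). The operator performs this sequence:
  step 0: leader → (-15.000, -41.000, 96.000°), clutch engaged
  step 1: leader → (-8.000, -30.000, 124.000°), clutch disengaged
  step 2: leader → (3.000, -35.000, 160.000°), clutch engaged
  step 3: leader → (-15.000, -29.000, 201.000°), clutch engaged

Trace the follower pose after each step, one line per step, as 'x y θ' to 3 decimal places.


-5.000 -59.000 -84.500
-5.000 -59.000 -84.500
28.000 -71.000 -32.500
-26.000 -61.000 27.000

step 0: Δleader=(2.000, -23.000, 3.000°), engaged; cmd=(6.000, -48.000, 2.500°) → follower=(-5.000, -59.000, -84.500°)
step 1: Δleader=(7.000, 11.000, 28.000°), disengaged; cmd=(0,0,0) → follower holds at (-5.000, -59.000, -84.500°)
step 2: Δleader=(11.000, -5.000, 36.000°), engaged; cmd=(33.000, -12.000, 52.000°) → follower=(28.000, -71.000, -32.500°)
step 3: Δleader=(-18.000, 6.000, 41.000°), engaged; cmd=(-54.000, 10.000, 59.500°) → follower=(-26.000, -61.000, 27.000°)


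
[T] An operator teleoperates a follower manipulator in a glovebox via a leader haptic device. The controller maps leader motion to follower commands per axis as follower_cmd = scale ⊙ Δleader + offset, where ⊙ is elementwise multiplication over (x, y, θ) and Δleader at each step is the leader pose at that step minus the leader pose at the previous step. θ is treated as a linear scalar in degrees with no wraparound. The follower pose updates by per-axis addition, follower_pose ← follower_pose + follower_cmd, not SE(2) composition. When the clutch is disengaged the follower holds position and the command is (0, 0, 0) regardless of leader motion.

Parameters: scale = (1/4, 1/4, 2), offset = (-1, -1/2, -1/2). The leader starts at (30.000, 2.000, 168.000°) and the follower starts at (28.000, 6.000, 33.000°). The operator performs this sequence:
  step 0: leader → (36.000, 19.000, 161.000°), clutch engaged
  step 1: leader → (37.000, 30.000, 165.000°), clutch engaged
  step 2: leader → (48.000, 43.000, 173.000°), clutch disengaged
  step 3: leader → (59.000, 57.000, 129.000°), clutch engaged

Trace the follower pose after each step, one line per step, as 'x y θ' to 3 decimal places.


step 0: Δleader=(6.000, 17.000, -7.000°), engaged; cmd=(0.500, 3.750, -14.500°) → follower=(28.500, 9.750, 18.500°)
step 1: Δleader=(1.000, 11.000, 4.000°), engaged; cmd=(-0.750, 2.250, 7.500°) → follower=(27.750, 12.000, 26.000°)
step 2: Δleader=(11.000, 13.000, 8.000°), disengaged; cmd=(0,0,0) → follower holds at (27.750, 12.000, 26.000°)
step 3: Δleader=(11.000, 14.000, -44.000°), engaged; cmd=(1.750, 3.000, -88.500°) → follower=(29.500, 15.000, -62.500°)

28.500 9.750 18.500
27.750 12.000 26.000
27.750 12.000 26.000
29.500 15.000 -62.500


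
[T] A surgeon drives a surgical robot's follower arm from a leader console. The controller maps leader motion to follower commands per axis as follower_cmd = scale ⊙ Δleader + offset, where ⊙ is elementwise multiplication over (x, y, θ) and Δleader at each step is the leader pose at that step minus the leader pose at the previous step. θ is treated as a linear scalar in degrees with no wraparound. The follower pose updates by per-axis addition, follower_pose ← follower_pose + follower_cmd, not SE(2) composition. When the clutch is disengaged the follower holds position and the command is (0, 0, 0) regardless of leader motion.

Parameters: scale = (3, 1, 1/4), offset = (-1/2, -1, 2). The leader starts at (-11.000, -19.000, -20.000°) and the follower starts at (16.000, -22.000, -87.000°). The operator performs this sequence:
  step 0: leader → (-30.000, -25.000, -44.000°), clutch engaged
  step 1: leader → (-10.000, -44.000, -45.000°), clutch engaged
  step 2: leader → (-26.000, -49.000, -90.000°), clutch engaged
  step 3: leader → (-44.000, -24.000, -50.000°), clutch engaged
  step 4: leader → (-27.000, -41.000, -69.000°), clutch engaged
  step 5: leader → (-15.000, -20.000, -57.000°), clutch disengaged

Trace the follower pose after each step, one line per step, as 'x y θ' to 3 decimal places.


-41.500 -29.000 -91.000
18.000 -49.000 -89.250
-30.500 -55.000 -98.500
-85.000 -31.000 -86.500
-34.500 -49.000 -89.250
-34.500 -49.000 -89.250

step 0: Δleader=(-19.000, -6.000, -24.000°), engaged; cmd=(-57.500, -7.000, -4.000°) → follower=(-41.500, -29.000, -91.000°)
step 1: Δleader=(20.000, -19.000, -1.000°), engaged; cmd=(59.500, -20.000, 1.750°) → follower=(18.000, -49.000, -89.250°)
step 2: Δleader=(-16.000, -5.000, -45.000°), engaged; cmd=(-48.500, -6.000, -9.250°) → follower=(-30.500, -55.000, -98.500°)
step 3: Δleader=(-18.000, 25.000, 40.000°), engaged; cmd=(-54.500, 24.000, 12.000°) → follower=(-85.000, -31.000, -86.500°)
step 4: Δleader=(17.000, -17.000, -19.000°), engaged; cmd=(50.500, -18.000, -2.750°) → follower=(-34.500, -49.000, -89.250°)
step 5: Δleader=(12.000, 21.000, 12.000°), disengaged; cmd=(0,0,0) → follower holds at (-34.500, -49.000, -89.250°)


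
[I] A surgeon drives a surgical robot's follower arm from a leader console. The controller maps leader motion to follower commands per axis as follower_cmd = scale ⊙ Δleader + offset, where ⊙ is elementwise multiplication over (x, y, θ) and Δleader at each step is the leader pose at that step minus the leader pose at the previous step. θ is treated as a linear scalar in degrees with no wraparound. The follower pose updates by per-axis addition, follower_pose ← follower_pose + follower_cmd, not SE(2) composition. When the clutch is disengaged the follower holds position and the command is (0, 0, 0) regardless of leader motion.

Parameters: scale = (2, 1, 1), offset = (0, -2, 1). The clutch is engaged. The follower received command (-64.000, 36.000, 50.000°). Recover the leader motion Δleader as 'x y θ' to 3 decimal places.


-32.000 38.000 49.000

axis x: (-64.000 − 0) / (2) = -32.000
axis y: (36.000 − -2) / (1) = 38.000
axis θ: (50.000 − 1) / (1) = 49.000


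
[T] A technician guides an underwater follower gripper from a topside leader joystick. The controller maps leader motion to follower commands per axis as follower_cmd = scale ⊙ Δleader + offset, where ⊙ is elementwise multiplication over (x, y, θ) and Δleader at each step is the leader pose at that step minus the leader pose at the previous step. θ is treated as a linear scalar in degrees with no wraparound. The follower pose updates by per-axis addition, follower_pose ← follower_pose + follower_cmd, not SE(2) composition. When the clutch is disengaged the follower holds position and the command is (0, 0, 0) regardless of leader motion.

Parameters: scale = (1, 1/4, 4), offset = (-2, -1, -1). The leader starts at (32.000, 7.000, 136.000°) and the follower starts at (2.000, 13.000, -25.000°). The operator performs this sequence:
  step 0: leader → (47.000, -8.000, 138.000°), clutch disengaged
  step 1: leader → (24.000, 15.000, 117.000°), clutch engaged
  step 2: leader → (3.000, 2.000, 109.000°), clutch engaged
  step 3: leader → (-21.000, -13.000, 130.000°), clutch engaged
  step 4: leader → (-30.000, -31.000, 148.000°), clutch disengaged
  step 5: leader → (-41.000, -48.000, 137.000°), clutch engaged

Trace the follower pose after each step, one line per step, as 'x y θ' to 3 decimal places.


step 0: Δleader=(15.000, -15.000, 2.000°), disengaged; cmd=(0,0,0) → follower holds at (2.000, 13.000, -25.000°)
step 1: Δleader=(-23.000, 23.000, -21.000°), engaged; cmd=(-25.000, 4.750, -85.000°) → follower=(-23.000, 17.750, -110.000°)
step 2: Δleader=(-21.000, -13.000, -8.000°), engaged; cmd=(-23.000, -4.250, -33.000°) → follower=(-46.000, 13.500, -143.000°)
step 3: Δleader=(-24.000, -15.000, 21.000°), engaged; cmd=(-26.000, -4.750, 83.000°) → follower=(-72.000, 8.750, -60.000°)
step 4: Δleader=(-9.000, -18.000, 18.000°), disengaged; cmd=(0,0,0) → follower holds at (-72.000, 8.750, -60.000°)
step 5: Δleader=(-11.000, -17.000, -11.000°), engaged; cmd=(-13.000, -5.250, -45.000°) → follower=(-85.000, 3.500, -105.000°)

2.000 13.000 -25.000
-23.000 17.750 -110.000
-46.000 13.500 -143.000
-72.000 8.750 -60.000
-72.000 8.750 -60.000
-85.000 3.500 -105.000


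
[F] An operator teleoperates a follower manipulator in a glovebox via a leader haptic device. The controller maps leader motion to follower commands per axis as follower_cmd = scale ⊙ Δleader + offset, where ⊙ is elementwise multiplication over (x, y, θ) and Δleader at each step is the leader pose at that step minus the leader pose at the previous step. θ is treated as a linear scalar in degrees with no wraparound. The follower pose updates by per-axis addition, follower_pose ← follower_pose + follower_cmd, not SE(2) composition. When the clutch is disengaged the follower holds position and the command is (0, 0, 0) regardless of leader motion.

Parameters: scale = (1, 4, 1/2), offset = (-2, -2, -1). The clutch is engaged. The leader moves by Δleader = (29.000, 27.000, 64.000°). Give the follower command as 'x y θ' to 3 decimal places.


27.000 106.000 31.000

axis x: 1·29.000 + -2 = 27.000
axis y: 4·27.000 + -2 = 106.000
axis θ: 1/2·64.000 + -1 = 31.000


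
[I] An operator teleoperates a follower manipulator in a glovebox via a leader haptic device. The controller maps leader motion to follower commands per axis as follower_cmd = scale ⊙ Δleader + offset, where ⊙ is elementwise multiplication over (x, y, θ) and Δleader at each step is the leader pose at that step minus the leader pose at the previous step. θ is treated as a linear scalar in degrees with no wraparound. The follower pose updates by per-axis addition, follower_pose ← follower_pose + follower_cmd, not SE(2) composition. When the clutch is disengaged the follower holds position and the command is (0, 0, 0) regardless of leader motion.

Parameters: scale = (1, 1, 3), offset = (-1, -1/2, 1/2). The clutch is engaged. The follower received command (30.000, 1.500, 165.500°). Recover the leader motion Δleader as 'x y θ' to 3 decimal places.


axis x: (30.000 − -1) / (1) = 31.000
axis y: (1.500 − -1/2) / (1) = 2.000
axis θ: (165.500 − 1/2) / (3) = 55.000

31.000 2.000 55.000


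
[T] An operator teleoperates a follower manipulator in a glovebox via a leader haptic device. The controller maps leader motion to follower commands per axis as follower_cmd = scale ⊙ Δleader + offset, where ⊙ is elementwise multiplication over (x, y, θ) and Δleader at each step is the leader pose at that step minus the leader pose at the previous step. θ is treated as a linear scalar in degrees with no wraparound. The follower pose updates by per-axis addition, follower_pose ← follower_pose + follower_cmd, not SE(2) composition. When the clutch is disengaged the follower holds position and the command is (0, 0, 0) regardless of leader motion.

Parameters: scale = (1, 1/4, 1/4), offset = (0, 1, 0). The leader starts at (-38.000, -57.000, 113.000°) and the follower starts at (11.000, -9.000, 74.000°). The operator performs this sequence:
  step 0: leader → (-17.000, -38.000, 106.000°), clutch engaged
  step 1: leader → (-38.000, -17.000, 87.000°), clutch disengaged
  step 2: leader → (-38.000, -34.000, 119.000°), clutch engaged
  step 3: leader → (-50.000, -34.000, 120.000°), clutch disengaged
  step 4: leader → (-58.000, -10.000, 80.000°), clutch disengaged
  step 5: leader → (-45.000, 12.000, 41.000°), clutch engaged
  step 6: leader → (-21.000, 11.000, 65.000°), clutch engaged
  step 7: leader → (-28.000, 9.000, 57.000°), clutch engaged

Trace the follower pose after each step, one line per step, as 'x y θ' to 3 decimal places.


step 0: Δleader=(21.000, 19.000, -7.000°), engaged; cmd=(21.000, 5.750, -1.750°) → follower=(32.000, -3.250, 72.250°)
step 1: Δleader=(-21.000, 21.000, -19.000°), disengaged; cmd=(0,0,0) → follower holds at (32.000, -3.250, 72.250°)
step 2: Δleader=(0.000, -17.000, 32.000°), engaged; cmd=(0.000, -3.250, 8.000°) → follower=(32.000, -6.500, 80.250°)
step 3: Δleader=(-12.000, 0.000, 1.000°), disengaged; cmd=(0,0,0) → follower holds at (32.000, -6.500, 80.250°)
step 4: Δleader=(-8.000, 24.000, -40.000°), disengaged; cmd=(0,0,0) → follower holds at (32.000, -6.500, 80.250°)
step 5: Δleader=(13.000, 22.000, -39.000°), engaged; cmd=(13.000, 6.500, -9.750°) → follower=(45.000, 0.000, 70.500°)
step 6: Δleader=(24.000, -1.000, 24.000°), engaged; cmd=(24.000, 0.750, 6.000°) → follower=(69.000, 0.750, 76.500°)
step 7: Δleader=(-7.000, -2.000, -8.000°), engaged; cmd=(-7.000, 0.500, -2.000°) → follower=(62.000, 1.250, 74.500°)

32.000 -3.250 72.250
32.000 -3.250 72.250
32.000 -6.500 80.250
32.000 -6.500 80.250
32.000 -6.500 80.250
45.000 0.000 70.500
69.000 0.750 76.500
62.000 1.250 74.500


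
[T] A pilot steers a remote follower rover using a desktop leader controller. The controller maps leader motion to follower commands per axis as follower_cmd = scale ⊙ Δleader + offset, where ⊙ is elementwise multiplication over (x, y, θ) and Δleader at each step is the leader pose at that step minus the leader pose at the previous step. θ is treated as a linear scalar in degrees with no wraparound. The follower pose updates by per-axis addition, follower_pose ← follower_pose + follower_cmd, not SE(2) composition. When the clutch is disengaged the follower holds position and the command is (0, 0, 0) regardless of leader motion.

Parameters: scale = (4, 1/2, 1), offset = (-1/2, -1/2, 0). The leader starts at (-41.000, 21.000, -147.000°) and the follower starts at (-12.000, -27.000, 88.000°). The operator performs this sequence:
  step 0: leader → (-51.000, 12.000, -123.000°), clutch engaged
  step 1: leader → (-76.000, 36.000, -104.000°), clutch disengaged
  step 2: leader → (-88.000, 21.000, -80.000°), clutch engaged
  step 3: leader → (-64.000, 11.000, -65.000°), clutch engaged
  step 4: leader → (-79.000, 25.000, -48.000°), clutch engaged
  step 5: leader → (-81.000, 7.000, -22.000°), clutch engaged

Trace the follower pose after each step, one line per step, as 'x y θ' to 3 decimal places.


step 0: Δleader=(-10.000, -9.000, 24.000°), engaged; cmd=(-40.500, -5.000, 24.000°) → follower=(-52.500, -32.000, 112.000°)
step 1: Δleader=(-25.000, 24.000, 19.000°), disengaged; cmd=(0,0,0) → follower holds at (-52.500, -32.000, 112.000°)
step 2: Δleader=(-12.000, -15.000, 24.000°), engaged; cmd=(-48.500, -8.000, 24.000°) → follower=(-101.000, -40.000, 136.000°)
step 3: Δleader=(24.000, -10.000, 15.000°), engaged; cmd=(95.500, -5.500, 15.000°) → follower=(-5.500, -45.500, 151.000°)
step 4: Δleader=(-15.000, 14.000, 17.000°), engaged; cmd=(-60.500, 6.500, 17.000°) → follower=(-66.000, -39.000, 168.000°)
step 5: Δleader=(-2.000, -18.000, 26.000°), engaged; cmd=(-8.500, -9.500, 26.000°) → follower=(-74.500, -48.500, 194.000°)

-52.500 -32.000 112.000
-52.500 -32.000 112.000
-101.000 -40.000 136.000
-5.500 -45.500 151.000
-66.000 -39.000 168.000
-74.500 -48.500 194.000


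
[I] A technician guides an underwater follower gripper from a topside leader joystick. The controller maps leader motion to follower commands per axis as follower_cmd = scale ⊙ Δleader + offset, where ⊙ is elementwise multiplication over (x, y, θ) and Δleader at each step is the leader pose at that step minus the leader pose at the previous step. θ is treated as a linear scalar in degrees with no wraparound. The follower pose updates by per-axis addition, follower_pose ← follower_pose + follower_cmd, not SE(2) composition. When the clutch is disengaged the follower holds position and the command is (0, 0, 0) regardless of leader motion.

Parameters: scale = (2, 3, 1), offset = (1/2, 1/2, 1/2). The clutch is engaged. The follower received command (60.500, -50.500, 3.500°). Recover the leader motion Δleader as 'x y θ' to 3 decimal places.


30.000 -17.000 3.000

axis x: (60.500 − 1/2) / (2) = 30.000
axis y: (-50.500 − 1/2) / (3) = -17.000
axis θ: (3.500 − 1/2) / (1) = 3.000


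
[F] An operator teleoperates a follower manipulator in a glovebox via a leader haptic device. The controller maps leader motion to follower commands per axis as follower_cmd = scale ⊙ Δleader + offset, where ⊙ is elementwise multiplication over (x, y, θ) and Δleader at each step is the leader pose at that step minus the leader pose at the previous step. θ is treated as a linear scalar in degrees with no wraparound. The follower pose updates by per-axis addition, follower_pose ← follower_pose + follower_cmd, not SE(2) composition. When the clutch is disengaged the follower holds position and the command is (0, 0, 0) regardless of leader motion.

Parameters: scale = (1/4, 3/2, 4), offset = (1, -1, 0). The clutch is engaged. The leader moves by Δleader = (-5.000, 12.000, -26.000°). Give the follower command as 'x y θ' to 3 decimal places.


axis x: 1/4·-5.000 + 1 = -0.250
axis y: 3/2·12.000 + -1 = 17.000
axis θ: 4·-26.000 + 0 = -104.000

-0.250 17.000 -104.000


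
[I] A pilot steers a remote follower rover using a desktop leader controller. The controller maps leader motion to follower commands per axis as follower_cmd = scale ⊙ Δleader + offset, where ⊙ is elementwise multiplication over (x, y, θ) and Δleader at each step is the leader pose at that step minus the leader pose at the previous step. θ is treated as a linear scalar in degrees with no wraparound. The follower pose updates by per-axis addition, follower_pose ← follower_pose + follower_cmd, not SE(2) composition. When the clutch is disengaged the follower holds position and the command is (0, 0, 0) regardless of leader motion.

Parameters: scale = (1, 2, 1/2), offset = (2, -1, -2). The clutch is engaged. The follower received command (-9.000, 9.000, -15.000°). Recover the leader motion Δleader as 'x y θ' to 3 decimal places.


axis x: (-9.000 − 2) / (1) = -11.000
axis y: (9.000 − -1) / (2) = 5.000
axis θ: (-15.000 − -2) / (1/2) = -26.000

-11.000 5.000 -26.000


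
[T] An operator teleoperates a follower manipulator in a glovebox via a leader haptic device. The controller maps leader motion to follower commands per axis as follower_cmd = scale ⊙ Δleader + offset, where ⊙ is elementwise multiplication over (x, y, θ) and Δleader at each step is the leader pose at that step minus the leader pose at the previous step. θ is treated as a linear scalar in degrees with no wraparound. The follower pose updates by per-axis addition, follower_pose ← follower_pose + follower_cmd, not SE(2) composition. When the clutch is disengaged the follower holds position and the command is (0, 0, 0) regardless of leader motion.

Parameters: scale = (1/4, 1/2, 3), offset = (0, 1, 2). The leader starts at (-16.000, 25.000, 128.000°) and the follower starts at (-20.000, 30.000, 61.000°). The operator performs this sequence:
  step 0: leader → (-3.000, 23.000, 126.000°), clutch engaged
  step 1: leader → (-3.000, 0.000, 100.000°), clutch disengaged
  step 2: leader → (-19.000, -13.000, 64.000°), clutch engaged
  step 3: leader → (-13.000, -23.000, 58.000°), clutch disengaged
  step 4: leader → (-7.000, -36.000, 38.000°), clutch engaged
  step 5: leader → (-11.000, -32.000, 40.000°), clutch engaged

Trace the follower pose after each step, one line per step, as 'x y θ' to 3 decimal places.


step 0: Δleader=(13.000, -2.000, -2.000°), engaged; cmd=(3.250, 0.000, -4.000°) → follower=(-16.750, 30.000, 57.000°)
step 1: Δleader=(0.000, -23.000, -26.000°), disengaged; cmd=(0,0,0) → follower holds at (-16.750, 30.000, 57.000°)
step 2: Δleader=(-16.000, -13.000, -36.000°), engaged; cmd=(-4.000, -5.500, -106.000°) → follower=(-20.750, 24.500, -49.000°)
step 3: Δleader=(6.000, -10.000, -6.000°), disengaged; cmd=(0,0,0) → follower holds at (-20.750, 24.500, -49.000°)
step 4: Δleader=(6.000, -13.000, -20.000°), engaged; cmd=(1.500, -5.500, -58.000°) → follower=(-19.250, 19.000, -107.000°)
step 5: Δleader=(-4.000, 4.000, 2.000°), engaged; cmd=(-1.000, 3.000, 8.000°) → follower=(-20.250, 22.000, -99.000°)

-16.750 30.000 57.000
-16.750 30.000 57.000
-20.750 24.500 -49.000
-20.750 24.500 -49.000
-19.250 19.000 -107.000
-20.250 22.000 -99.000


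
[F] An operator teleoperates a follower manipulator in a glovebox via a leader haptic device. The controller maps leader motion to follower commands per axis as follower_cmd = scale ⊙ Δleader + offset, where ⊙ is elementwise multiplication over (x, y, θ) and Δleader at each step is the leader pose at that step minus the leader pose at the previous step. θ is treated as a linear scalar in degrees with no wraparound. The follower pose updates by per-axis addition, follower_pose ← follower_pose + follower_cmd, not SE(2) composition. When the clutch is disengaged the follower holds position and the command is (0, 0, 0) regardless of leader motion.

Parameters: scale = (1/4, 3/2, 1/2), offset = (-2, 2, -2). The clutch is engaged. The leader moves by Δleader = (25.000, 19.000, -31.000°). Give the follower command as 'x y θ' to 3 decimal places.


axis x: 1/4·25.000 + -2 = 4.250
axis y: 3/2·19.000 + 2 = 30.500
axis θ: 1/2·-31.000 + -2 = -17.500

4.250 30.500 -17.500


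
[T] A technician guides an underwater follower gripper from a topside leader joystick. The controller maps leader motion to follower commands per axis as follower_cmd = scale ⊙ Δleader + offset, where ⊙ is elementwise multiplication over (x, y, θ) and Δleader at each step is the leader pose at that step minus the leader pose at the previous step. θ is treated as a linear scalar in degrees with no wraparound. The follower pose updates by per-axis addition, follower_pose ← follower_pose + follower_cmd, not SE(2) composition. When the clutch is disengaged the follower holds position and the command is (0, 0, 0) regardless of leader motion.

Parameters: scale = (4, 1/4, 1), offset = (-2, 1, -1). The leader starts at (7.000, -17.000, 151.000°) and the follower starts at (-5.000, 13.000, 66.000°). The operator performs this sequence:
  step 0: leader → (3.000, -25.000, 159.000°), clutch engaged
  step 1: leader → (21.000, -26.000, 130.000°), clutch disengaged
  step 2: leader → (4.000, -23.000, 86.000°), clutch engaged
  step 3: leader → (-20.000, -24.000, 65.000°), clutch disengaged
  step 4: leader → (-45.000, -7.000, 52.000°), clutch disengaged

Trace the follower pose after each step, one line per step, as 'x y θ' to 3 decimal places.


-23.000 12.000 73.000
-23.000 12.000 73.000
-93.000 13.750 28.000
-93.000 13.750 28.000
-93.000 13.750 28.000

step 0: Δleader=(-4.000, -8.000, 8.000°), engaged; cmd=(-18.000, -1.000, 7.000°) → follower=(-23.000, 12.000, 73.000°)
step 1: Δleader=(18.000, -1.000, -29.000°), disengaged; cmd=(0,0,0) → follower holds at (-23.000, 12.000, 73.000°)
step 2: Δleader=(-17.000, 3.000, -44.000°), engaged; cmd=(-70.000, 1.750, -45.000°) → follower=(-93.000, 13.750, 28.000°)
step 3: Δleader=(-24.000, -1.000, -21.000°), disengaged; cmd=(0,0,0) → follower holds at (-93.000, 13.750, 28.000°)
step 4: Δleader=(-25.000, 17.000, -13.000°), disengaged; cmd=(0,0,0) → follower holds at (-93.000, 13.750, 28.000°)


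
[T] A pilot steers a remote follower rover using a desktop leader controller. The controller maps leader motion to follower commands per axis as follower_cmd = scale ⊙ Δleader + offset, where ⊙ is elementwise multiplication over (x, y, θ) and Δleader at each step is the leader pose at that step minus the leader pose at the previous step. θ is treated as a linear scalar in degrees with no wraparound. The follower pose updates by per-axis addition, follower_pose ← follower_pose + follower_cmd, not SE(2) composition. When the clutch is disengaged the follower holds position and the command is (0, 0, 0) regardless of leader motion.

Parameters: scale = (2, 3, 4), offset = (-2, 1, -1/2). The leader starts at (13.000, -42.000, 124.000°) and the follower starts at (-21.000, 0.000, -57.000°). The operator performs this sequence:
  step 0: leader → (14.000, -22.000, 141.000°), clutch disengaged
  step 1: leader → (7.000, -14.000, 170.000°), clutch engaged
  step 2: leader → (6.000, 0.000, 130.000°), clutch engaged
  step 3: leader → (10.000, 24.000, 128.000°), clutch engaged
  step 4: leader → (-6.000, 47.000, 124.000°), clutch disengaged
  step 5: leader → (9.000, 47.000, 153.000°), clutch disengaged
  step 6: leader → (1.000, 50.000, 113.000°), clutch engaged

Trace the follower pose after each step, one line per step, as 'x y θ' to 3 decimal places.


-21.000 0.000 -57.000
-37.000 25.000 58.500
-41.000 68.000 -102.000
-35.000 141.000 -110.500
-35.000 141.000 -110.500
-35.000 141.000 -110.500
-53.000 151.000 -271.000

step 0: Δleader=(1.000, 20.000, 17.000°), disengaged; cmd=(0,0,0) → follower holds at (-21.000, 0.000, -57.000°)
step 1: Δleader=(-7.000, 8.000, 29.000°), engaged; cmd=(-16.000, 25.000, 115.500°) → follower=(-37.000, 25.000, 58.500°)
step 2: Δleader=(-1.000, 14.000, -40.000°), engaged; cmd=(-4.000, 43.000, -160.500°) → follower=(-41.000, 68.000, -102.000°)
step 3: Δleader=(4.000, 24.000, -2.000°), engaged; cmd=(6.000, 73.000, -8.500°) → follower=(-35.000, 141.000, -110.500°)
step 4: Δleader=(-16.000, 23.000, -4.000°), disengaged; cmd=(0,0,0) → follower holds at (-35.000, 141.000, -110.500°)
step 5: Δleader=(15.000, 0.000, 29.000°), disengaged; cmd=(0,0,0) → follower holds at (-35.000, 141.000, -110.500°)
step 6: Δleader=(-8.000, 3.000, -40.000°), engaged; cmd=(-18.000, 10.000, -160.500°) → follower=(-53.000, 151.000, -271.000°)


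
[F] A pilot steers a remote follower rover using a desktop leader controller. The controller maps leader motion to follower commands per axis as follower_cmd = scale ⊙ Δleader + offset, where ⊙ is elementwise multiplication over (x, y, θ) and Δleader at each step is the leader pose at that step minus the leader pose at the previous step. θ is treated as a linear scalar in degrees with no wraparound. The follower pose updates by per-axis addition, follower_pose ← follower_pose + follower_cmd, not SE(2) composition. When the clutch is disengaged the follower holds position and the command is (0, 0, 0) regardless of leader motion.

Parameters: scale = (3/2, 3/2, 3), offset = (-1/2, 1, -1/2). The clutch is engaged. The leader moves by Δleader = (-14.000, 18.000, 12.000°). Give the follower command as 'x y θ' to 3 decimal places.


-21.500 28.000 35.500

axis x: 3/2·-14.000 + -1/2 = -21.500
axis y: 3/2·18.000 + 1 = 28.000
axis θ: 3·12.000 + -1/2 = 35.500


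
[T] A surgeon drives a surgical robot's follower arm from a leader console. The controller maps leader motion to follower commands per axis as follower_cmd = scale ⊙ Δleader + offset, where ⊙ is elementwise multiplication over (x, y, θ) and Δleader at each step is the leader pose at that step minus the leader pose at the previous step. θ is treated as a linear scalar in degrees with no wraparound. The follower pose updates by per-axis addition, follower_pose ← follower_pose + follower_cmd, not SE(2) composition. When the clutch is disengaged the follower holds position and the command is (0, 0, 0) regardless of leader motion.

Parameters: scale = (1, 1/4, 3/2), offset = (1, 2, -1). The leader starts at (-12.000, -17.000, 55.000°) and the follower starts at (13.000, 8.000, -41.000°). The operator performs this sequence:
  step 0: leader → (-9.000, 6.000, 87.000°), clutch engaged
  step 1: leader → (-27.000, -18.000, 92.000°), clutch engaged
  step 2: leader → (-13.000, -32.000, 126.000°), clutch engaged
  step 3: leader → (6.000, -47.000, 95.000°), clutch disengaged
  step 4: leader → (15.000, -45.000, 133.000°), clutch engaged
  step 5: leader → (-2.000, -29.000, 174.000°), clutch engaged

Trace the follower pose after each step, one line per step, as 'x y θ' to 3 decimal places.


step 0: Δleader=(3.000, 23.000, 32.000°), engaged; cmd=(4.000, 7.750, 47.000°) → follower=(17.000, 15.750, 6.000°)
step 1: Δleader=(-18.000, -24.000, 5.000°), engaged; cmd=(-17.000, -4.000, 6.500°) → follower=(0.000, 11.750, 12.500°)
step 2: Δleader=(14.000, -14.000, 34.000°), engaged; cmd=(15.000, -1.500, 50.000°) → follower=(15.000, 10.250, 62.500°)
step 3: Δleader=(19.000, -15.000, -31.000°), disengaged; cmd=(0,0,0) → follower holds at (15.000, 10.250, 62.500°)
step 4: Δleader=(9.000, 2.000, 38.000°), engaged; cmd=(10.000, 2.500, 56.000°) → follower=(25.000, 12.750, 118.500°)
step 5: Δleader=(-17.000, 16.000, 41.000°), engaged; cmd=(-16.000, 6.000, 60.500°) → follower=(9.000, 18.750, 179.000°)

17.000 15.750 6.000
0.000 11.750 12.500
15.000 10.250 62.500
15.000 10.250 62.500
25.000 12.750 118.500
9.000 18.750 179.000


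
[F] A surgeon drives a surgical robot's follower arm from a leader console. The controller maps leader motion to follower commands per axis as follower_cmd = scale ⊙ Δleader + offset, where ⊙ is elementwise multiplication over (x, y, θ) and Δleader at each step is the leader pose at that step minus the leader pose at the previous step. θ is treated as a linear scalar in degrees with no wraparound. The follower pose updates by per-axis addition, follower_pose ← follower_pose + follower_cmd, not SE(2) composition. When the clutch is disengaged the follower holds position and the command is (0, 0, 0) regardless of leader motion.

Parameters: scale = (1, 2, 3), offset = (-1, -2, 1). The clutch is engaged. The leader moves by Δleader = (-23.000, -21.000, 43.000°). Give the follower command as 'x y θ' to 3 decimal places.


axis x: 1·-23.000 + -1 = -24.000
axis y: 2·-21.000 + -2 = -44.000
axis θ: 3·43.000 + 1 = 130.000

-24.000 -44.000 130.000


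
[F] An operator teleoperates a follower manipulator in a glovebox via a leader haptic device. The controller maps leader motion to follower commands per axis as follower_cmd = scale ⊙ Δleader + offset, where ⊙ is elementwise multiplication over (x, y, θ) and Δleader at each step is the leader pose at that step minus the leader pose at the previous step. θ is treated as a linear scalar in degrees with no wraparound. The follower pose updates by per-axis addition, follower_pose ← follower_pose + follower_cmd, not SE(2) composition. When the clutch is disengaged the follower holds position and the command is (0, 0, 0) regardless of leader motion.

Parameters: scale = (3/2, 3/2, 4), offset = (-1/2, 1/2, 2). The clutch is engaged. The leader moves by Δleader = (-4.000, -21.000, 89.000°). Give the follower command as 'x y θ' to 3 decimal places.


-6.500 -31.000 358.000

axis x: 3/2·-4.000 + -1/2 = -6.500
axis y: 3/2·-21.000 + 1/2 = -31.000
axis θ: 4·89.000 + 2 = 358.000


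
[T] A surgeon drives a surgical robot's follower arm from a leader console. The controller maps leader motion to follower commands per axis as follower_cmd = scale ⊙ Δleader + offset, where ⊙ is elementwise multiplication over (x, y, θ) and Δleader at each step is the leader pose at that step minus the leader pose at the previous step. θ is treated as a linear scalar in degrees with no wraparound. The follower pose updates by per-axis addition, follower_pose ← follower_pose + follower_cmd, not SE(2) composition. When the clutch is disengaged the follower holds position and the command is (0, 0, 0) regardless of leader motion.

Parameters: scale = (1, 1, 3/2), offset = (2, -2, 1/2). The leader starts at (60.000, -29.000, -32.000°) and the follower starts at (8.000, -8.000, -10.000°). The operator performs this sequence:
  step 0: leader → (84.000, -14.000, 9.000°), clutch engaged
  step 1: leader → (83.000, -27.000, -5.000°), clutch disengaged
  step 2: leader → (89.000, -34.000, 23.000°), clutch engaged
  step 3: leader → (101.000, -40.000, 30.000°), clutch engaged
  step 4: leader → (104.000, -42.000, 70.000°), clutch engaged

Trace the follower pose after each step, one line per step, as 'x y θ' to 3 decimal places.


34.000 5.000 52.000
34.000 5.000 52.000
42.000 -4.000 94.500
56.000 -12.000 105.500
61.000 -16.000 166.000

step 0: Δleader=(24.000, 15.000, 41.000°), engaged; cmd=(26.000, 13.000, 62.000°) → follower=(34.000, 5.000, 52.000°)
step 1: Δleader=(-1.000, -13.000, -14.000°), disengaged; cmd=(0,0,0) → follower holds at (34.000, 5.000, 52.000°)
step 2: Δleader=(6.000, -7.000, 28.000°), engaged; cmd=(8.000, -9.000, 42.500°) → follower=(42.000, -4.000, 94.500°)
step 3: Δleader=(12.000, -6.000, 7.000°), engaged; cmd=(14.000, -8.000, 11.000°) → follower=(56.000, -12.000, 105.500°)
step 4: Δleader=(3.000, -2.000, 40.000°), engaged; cmd=(5.000, -4.000, 60.500°) → follower=(61.000, -16.000, 166.000°)


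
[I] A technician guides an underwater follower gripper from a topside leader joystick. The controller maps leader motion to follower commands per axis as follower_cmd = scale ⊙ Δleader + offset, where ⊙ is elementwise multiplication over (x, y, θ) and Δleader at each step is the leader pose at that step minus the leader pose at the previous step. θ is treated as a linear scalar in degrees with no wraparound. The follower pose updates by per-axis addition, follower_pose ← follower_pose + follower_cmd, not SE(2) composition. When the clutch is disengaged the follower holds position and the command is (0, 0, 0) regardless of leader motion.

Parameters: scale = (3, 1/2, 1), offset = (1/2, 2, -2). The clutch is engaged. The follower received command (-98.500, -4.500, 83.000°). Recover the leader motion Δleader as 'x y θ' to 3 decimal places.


axis x: (-98.500 − 1/2) / (3) = -33.000
axis y: (-4.500 − 2) / (1/2) = -13.000
axis θ: (83.000 − -2) / (1) = 85.000

-33.000 -13.000 85.000


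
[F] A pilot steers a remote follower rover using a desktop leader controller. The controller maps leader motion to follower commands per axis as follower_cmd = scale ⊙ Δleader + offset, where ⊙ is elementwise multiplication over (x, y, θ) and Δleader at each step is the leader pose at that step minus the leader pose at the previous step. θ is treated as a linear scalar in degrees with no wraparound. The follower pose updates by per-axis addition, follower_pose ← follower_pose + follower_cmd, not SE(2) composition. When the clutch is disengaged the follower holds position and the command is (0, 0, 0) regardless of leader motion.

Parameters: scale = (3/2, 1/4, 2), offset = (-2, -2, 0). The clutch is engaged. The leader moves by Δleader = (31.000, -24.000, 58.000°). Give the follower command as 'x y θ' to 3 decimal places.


axis x: 3/2·31.000 + -2 = 44.500
axis y: 1/4·-24.000 + -2 = -8.000
axis θ: 2·58.000 + 0 = 116.000

44.500 -8.000 116.000


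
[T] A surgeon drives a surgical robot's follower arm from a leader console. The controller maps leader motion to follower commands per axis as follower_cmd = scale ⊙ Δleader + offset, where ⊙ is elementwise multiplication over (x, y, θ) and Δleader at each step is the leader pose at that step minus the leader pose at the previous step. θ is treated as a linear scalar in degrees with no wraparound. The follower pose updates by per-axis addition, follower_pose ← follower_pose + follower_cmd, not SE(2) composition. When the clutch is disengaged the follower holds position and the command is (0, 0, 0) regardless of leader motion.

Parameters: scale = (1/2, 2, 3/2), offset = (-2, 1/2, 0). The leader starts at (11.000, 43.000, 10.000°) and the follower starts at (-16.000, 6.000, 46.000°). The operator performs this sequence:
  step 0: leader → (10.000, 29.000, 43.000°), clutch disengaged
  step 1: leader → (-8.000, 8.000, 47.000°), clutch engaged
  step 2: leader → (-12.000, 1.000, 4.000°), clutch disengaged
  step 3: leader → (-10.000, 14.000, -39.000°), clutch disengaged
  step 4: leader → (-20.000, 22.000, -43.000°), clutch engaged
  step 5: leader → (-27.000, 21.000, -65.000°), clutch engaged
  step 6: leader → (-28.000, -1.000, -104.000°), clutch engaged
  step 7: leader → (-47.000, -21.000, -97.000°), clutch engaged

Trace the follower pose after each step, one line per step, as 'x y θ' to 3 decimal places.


-16.000 6.000 46.000
-27.000 -35.500 52.000
-27.000 -35.500 52.000
-27.000 -35.500 52.000
-34.000 -19.000 46.000
-39.500 -20.500 13.000
-42.000 -64.000 -45.500
-53.500 -103.500 -35.000

step 0: Δleader=(-1.000, -14.000, 33.000°), disengaged; cmd=(0,0,0) → follower holds at (-16.000, 6.000, 46.000°)
step 1: Δleader=(-18.000, -21.000, 4.000°), engaged; cmd=(-11.000, -41.500, 6.000°) → follower=(-27.000, -35.500, 52.000°)
step 2: Δleader=(-4.000, -7.000, -43.000°), disengaged; cmd=(0,0,0) → follower holds at (-27.000, -35.500, 52.000°)
step 3: Δleader=(2.000, 13.000, -43.000°), disengaged; cmd=(0,0,0) → follower holds at (-27.000, -35.500, 52.000°)
step 4: Δleader=(-10.000, 8.000, -4.000°), engaged; cmd=(-7.000, 16.500, -6.000°) → follower=(-34.000, -19.000, 46.000°)
step 5: Δleader=(-7.000, -1.000, -22.000°), engaged; cmd=(-5.500, -1.500, -33.000°) → follower=(-39.500, -20.500, 13.000°)
step 6: Δleader=(-1.000, -22.000, -39.000°), engaged; cmd=(-2.500, -43.500, -58.500°) → follower=(-42.000, -64.000, -45.500°)
step 7: Δleader=(-19.000, -20.000, 7.000°), engaged; cmd=(-11.500, -39.500, 10.500°) → follower=(-53.500, -103.500, -35.000°)


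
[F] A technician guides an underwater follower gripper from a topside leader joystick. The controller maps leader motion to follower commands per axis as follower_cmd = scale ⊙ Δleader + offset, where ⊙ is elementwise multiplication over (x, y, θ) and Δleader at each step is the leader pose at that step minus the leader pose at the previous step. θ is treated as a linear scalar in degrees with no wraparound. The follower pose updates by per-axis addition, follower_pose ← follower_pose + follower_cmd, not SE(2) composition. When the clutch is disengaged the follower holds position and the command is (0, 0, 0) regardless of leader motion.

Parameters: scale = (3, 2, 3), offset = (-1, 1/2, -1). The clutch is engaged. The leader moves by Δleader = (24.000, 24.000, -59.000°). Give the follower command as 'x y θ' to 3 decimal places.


axis x: 3·24.000 + -1 = 71.000
axis y: 2·24.000 + 1/2 = 48.500
axis θ: 3·-59.000 + -1 = -178.000

71.000 48.500 -178.000


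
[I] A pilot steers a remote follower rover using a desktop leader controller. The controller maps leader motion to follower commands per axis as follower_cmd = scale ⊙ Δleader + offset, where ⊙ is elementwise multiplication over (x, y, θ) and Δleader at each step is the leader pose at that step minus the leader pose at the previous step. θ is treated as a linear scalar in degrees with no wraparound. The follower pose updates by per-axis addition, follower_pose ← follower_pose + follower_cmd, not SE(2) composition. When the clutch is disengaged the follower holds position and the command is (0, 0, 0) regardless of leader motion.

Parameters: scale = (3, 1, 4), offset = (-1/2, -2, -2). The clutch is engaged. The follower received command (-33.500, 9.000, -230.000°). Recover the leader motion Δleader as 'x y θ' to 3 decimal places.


-11.000 11.000 -57.000

axis x: (-33.500 − -1/2) / (3) = -11.000
axis y: (9.000 − -2) / (1) = 11.000
axis θ: (-230.000 − -2) / (4) = -57.000
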